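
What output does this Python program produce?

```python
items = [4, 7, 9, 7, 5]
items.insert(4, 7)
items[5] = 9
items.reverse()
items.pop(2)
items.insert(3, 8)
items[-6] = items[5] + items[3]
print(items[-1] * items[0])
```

48

insert 7 at 4 → [4, 7, 9, 7, 7, 5]
items[5] = 9 → [4, 7, 9, 7, 7, 9]
reverse → [9, 7, 7, 9, 7, 4]
pop(2) removes 7 → [9, 7, 9, 7, 4]
insert 8 at 3 → [9, 7, 9, 8, 7, 4]
items[-6] = items[5]+items[3] = 4+8 = 12 → [12, 7, 9, 8, 7, 4]
items[-1]*items[0] = 4*12 = 48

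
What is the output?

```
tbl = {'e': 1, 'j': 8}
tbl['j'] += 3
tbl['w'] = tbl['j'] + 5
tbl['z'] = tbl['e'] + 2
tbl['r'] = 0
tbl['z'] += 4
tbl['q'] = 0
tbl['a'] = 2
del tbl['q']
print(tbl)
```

{'e': 1, 'j': 11, 'w': 16, 'z': 7, 'r': 0, 'a': 2}

tbl['j'] = 8+3 = 11 → {'e': 1, 'j': 11}
tbl['w'] = tbl['j']+5 = 16 → {'e': 1, 'j': 11, 'w': 16}
tbl['z'] = tbl['e']+2 = 3 → {'e': 1, 'j': 11, 'w': 16, 'z': 3}
tbl['r'] = 0 → {'e': 1, 'j': 11, 'w': 16, 'z': 3, 'r': 0}
tbl['z'] = 3+4 = 7 → {'e': 1, 'j': 11, 'w': 16, 'z': 7, 'r': 0}
tbl['q'] = 0 → {'e': 1, 'j': 11, 'w': 16, 'z': 7, 'r': 0, 'q': 0}
tbl['a'] = 2 → {'e': 1, 'j': 11, 'w': 16, 'z': 7, 'r': 0, 'q': 0, 'a': 2}
del 'q' → {'e': 1, 'j': 11, 'w': 16, 'z': 7, 'r': 0, 'a': 2}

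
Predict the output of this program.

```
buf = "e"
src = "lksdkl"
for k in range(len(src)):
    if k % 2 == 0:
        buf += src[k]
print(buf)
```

elsk

k=0: add 'l' → 'el'
k=1: skip
k=2: add 's' → 'els'
k=3: skip
k=4: add 'k' → 'elsk'
k=5: skip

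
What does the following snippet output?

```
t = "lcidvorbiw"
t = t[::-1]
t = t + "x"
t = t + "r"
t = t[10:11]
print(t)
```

x

reverse → 'wibrovdicl'
+ 'x' → 'wibrovdiclx'
+ 'r' → 'wibrovdiclxr'
slice [10:11] → 'x'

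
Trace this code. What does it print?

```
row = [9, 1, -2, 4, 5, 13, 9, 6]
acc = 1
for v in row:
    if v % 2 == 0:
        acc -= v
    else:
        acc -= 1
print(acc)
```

v=9: not even, acc = 1-1 = 0
v=1: not even, acc = 0-1 = -1
v=-2: even, acc = (-1)-(-2) = 1
v=4: even, acc = 1-4 = -3
v=5: not even, acc = (-3)-1 = -4
v=13: not even, acc = (-4)-1 = -5
v=9: not even, acc = (-5)-1 = -6
v=6: even, acc = (-6)-6 = -12

-12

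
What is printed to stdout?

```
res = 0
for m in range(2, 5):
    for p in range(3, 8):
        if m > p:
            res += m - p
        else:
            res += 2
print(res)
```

29

m=2,p=3: not 2>3, res = 0+2 = 2
m=2,p=4: not 2>4, res = 2+2 = 4
m=2,p=5: not 2>5, res = 4+2 = 6
m=2,p=6: not 2>6, res = 6+2 = 8
m=2,p=7: not 2>7, res = 8+2 = 10
m=3,p=3: not 3>3, res = 10+2 = 12
m=3,p=4: not 3>4, res = 12+2 = 14
m=3,p=5: not 3>5, res = 14+2 = 16
m=3,p=6: not 3>6, res = 16+2 = 18
m=3,p=7: not 3>7, res = 18+2 = 20
m=4,p=3: 4>3, res = 20+1 = 21
m=4,p=4: not 4>4, res = 21+2 = 23
m=4,p=5: not 4>5, res = 23+2 = 25
m=4,p=6: not 4>6, res = 25+2 = 27
m=4,p=7: not 4>7, res = 27+2 = 29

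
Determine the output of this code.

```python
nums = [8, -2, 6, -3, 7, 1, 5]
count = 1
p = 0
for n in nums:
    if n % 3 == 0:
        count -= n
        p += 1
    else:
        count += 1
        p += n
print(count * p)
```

n=8: not %3==0, count = 1+1 = 2; p=8
n=-2: not %3==0, count = 2+1 = 3; p=6
n=6: %3==0, count = 3-6 = -3; p=7
n=-3: %3==0, count = (-3)-(-3) = 0; p=8
n=7: not %3==0, count = 0+1 = 1; p=15
n=1: not %3==0, count = 1+1 = 2; p=16
n=5: not %3==0, count = 2+1 = 3; p=21
count*p = 3*21 = 63

63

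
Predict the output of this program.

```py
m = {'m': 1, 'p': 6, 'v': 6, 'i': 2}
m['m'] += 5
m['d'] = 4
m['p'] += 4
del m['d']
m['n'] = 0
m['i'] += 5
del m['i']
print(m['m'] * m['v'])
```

36

m['m'] = 1+5 = 6 → {'m': 6, 'p': 6, 'v': 6, 'i': 2}
m['d'] = 4 → {'m': 6, 'p': 6, 'v': 6, 'i': 2, 'd': 4}
m['p'] = 6+4 = 10 → {'m': 6, 'p': 10, 'v': 6, 'i': 2, 'd': 4}
del 'd' → {'m': 6, 'p': 10, 'v': 6, 'i': 2}
m['n'] = 0 → {'m': 6, 'p': 10, 'v': 6, 'i': 2, 'n': 0}
m['i'] = 2+5 = 7 → {'m': 6, 'p': 10, 'v': 6, 'i': 7, 'n': 0}
del 'i' → {'m': 6, 'p': 10, 'v': 6, 'n': 0}
m['m']*m['v'] = 6*6 = 36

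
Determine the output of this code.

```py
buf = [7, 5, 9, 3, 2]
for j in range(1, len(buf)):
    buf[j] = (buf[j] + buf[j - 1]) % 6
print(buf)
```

[7, 0, 3, 0, 2]

j=1: buf[1] = (5+7)%6 = 0 → [7, 0, 9, 3, 2]
j=2: buf[2] = (9+0)%6 = 3 → [7, 0, 3, 3, 2]
j=3: buf[3] = (3+3)%6 = 0 → [7, 0, 3, 0, 2]
j=4: buf[4] = (2+0)%6 = 2 → [7, 0, 3, 0, 2]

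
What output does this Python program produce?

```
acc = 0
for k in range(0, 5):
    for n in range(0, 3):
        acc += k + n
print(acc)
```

k=0,n=0: acc = 0+0 = 0
k=0,n=1: acc = 0+1 = 1
k=0,n=2: acc = 1+2 = 3
k=1,n=0: acc = 3+1 = 4
k=1,n=1: acc = 4+2 = 6
k=1,n=2: acc = 6+3 = 9
k=2,n=0: acc = 9+2 = 11
k=2,n=1: acc = 11+3 = 14
k=2,n=2: acc = 14+4 = 18
k=3,n=0: acc = 18+3 = 21
k=3,n=1: acc = 21+4 = 25
k=3,n=2: acc = 25+5 = 30
k=4,n=0: acc = 30+4 = 34
k=4,n=1: acc = 34+5 = 39
k=4,n=2: acc = 39+6 = 45

45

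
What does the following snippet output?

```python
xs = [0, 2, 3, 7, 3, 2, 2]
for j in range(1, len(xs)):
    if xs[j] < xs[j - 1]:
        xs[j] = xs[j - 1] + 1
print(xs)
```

[0, 2, 3, 7, 8, 9, 10]

j=1: 2>=0, unchanged → [0, 2, 3, 7, 3, 2, 2]
j=2: 3>=2, unchanged → [0, 2, 3, 7, 3, 2, 2]
j=3: 7>=3, unchanged → [0, 2, 3, 7, 3, 2, 2]
j=4: 3<7, xs[4] = 7+1 = 8 → [0, 2, 3, 7, 8, 2, 2]
j=5: 2<8, xs[5] = 8+1 = 9 → [0, 2, 3, 7, 8, 9, 2]
j=6: 2<9, xs[6] = 9+1 = 10 → [0, 2, 3, 7, 8, 9, 10]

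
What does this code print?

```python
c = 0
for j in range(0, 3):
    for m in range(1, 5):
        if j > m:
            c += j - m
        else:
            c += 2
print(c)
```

j=0,m=1: not 0>1, c = 0+2 = 2
j=0,m=2: not 0>2, c = 2+2 = 4
j=0,m=3: not 0>3, c = 4+2 = 6
j=0,m=4: not 0>4, c = 6+2 = 8
j=1,m=1: not 1>1, c = 8+2 = 10
j=1,m=2: not 1>2, c = 10+2 = 12
j=1,m=3: not 1>3, c = 12+2 = 14
j=1,m=4: not 1>4, c = 14+2 = 16
j=2,m=1: 2>1, c = 16+1 = 17
j=2,m=2: not 2>2, c = 17+2 = 19
j=2,m=3: not 2>3, c = 19+2 = 21
j=2,m=4: not 2>4, c = 21+2 = 23

23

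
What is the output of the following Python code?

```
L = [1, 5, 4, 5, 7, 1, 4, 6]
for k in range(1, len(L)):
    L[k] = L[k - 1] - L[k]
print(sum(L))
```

-121

k=1: L[1] = 1-5 = -4 → [1, -4, 4, 5, 7, 1, 4, 6]
k=2: L[2] = (-4)-4 = -8 → [1, -4, -8, 5, 7, 1, 4, 6]
k=3: L[3] = (-8)-5 = -13 → [1, -4, -8, -13, 7, 1, 4, 6]
k=4: L[4] = (-13)-7 = -20 → [1, -4, -8, -13, -20, 1, 4, 6]
k=5: L[5] = (-20)-1 = -21 → [1, -4, -8, -13, -20, -21, 4, 6]
k=6: L[6] = (-21)-4 = -25 → [1, -4, -8, -13, -20, -21, -25, 6]
k=7: L[7] = (-25)-6 = -31 → [1, -4, -8, -13, -20, -21, -25, -31]
sum = -121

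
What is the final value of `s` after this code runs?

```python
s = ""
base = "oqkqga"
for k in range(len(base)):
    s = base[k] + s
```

k=0: prepend 'o' → 'o'
k=1: prepend 'q' → 'qo'
k=2: prepend 'k' → 'kqo'
k=3: prepend 'q' → 'qkqo'
k=4: prepend 'g' → 'gqkqo'
k=5: prepend 'a' → 'agqkqo'

'agqkqo'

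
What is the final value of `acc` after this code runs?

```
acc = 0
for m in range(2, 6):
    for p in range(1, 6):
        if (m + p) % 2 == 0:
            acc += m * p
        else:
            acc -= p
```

78

m=2,p=1: odd sum, acc = 0-1 = -1
m=2,p=2: even sum, acc = (-1)+4 = 3
m=2,p=3: odd sum, acc = 3-3 = 0
m=2,p=4: even sum, acc = 0+8 = 8
m=2,p=5: odd sum, acc = 8-5 = 3
m=3,p=1: even sum, acc = 3+3 = 6
m=3,p=2: odd sum, acc = 6-2 = 4
m=3,p=3: even sum, acc = 4+9 = 13
m=3,p=4: odd sum, acc = 13-4 = 9
m=3,p=5: even sum, acc = 9+15 = 24
m=4,p=1: odd sum, acc = 24-1 = 23
m=4,p=2: even sum, acc = 23+8 = 31
m=4,p=3: odd sum, acc = 31-3 = 28
m=4,p=4: even sum, acc = 28+16 = 44
m=4,p=5: odd sum, acc = 44-5 = 39
m=5,p=1: even sum, acc = 39+5 = 44
m=5,p=2: odd sum, acc = 44-2 = 42
m=5,p=3: even sum, acc = 42+15 = 57
m=5,p=4: odd sum, acc = 57-4 = 53
m=5,p=5: even sum, acc = 53+25 = 78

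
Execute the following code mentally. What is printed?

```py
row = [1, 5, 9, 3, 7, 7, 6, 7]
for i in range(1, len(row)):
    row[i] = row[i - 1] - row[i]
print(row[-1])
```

i=1: row[1] = 1-5 = -4 → [1, -4, 9, 3, 7, 7, 6, 7]
i=2: row[2] = (-4)-9 = -13 → [1, -4, -13, 3, 7, 7, 6, 7]
i=3: row[3] = (-13)-3 = -16 → [1, -4, -13, -16, 7, 7, 6, 7]
i=4: row[4] = (-16)-7 = -23 → [1, -4, -13, -16, -23, 7, 6, 7]
i=5: row[5] = (-23)-7 = -30 → [1, -4, -13, -16, -23, -30, 6, 7]
i=6: row[6] = (-30)-6 = -36 → [1, -4, -13, -16, -23, -30, -36, 7]
i=7: row[7] = (-36)-7 = -43 → [1, -4, -13, -16, -23, -30, -36, -43]

-43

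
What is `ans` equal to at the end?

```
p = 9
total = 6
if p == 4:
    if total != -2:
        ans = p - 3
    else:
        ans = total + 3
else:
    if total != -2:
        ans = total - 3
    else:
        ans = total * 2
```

3

p=9, total=6
p == 4 is False; total != -2 is True
→ ans = total - 3 = 3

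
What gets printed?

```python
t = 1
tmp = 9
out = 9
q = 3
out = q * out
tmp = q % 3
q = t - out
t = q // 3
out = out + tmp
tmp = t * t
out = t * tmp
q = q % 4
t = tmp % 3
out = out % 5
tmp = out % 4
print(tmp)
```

out = 3*9 = 27
tmp = 3%3 = 0
q = 1-27 = -26
t = (-26)//3 = -9
out = 27+0 = 27
tmp = (-9)*(-9) = 81
out = (-9)*81 = -729
q = (-26)%4 = 2
t = 81%3 = 0
out = (-729)%5 = 1
tmp = 1%4 = 1

1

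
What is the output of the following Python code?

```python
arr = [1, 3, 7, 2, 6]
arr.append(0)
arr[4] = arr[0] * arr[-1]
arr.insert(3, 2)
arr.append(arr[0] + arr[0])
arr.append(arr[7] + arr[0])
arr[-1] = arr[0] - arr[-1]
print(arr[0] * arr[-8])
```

3

append 0 → [1, 3, 7, 2, 6, 0]
arr[4] = arr[0]*arr[-1] = 1*0 = 0 → [1, 3, 7, 2, 0, 0]
insert 2 at 3 → [1, 3, 7, 2, 2, 0, 0]
append arr[0]+arr[0] = 1+1 = 2 → [1, 3, 7, 2, 2, 0, 0, 2]
append arr[7]+arr[0] = 2+1 = 3 → [1, 3, 7, 2, 2, 0, 0, 2, 3]
arr[-1] = arr[0]-arr[-1] = 1-3 = -2 → [1, 3, 7, 2, 2, 0, 0, 2, -2]
arr[0]*arr[-8] = 1*3 = 3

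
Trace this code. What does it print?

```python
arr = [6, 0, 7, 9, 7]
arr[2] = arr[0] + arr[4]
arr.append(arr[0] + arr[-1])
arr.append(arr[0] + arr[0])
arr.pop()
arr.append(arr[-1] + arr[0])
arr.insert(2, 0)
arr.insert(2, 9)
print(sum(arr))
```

76

arr[2] = arr[0]+arr[4] = 6+7 = 13 → [6, 0, 13, 9, 7]
append arr[0]+arr[-1] = 6+7 = 13 → [6, 0, 13, 9, 7, 13]
append arr[0]+arr[0] = 6+6 = 12 → [6, 0, 13, 9, 7, 13, 12]
pop() removes 12 → [6, 0, 13, 9, 7, 13]
append arr[-1]+arr[0] = 13+6 = 19 → [6, 0, 13, 9, 7, 13, 19]
insert 0 at 2 → [6, 0, 0, 13, 9, 7, 13, 19]
insert 9 at 2 → [6, 0, 9, 0, 13, 9, 7, 13, 19]
sum = 76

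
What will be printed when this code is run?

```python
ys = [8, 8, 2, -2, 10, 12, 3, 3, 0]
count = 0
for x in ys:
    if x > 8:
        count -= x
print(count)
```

-22

x=8: not >8
x=8: not >8
x=2: not >8
x=-2: not >8
x=10: >8, count = 0-10 = -10
x=12: >8, count = (-10)-12 = -22
x=3: not >8
x=3: not >8
x=0: not >8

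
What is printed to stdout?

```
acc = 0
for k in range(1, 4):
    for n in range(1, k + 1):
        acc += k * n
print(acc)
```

k=1,n=1: acc = 0+1 = 1
k=2,n=1: acc = 1+2 = 3
k=2,n=2: acc = 3+4 = 7
k=3,n=1: acc = 7+3 = 10
k=3,n=2: acc = 10+6 = 16
k=3,n=3: acc = 16+9 = 25

25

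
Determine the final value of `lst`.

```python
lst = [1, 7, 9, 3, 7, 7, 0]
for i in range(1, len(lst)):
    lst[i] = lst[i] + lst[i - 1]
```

[1, 8, 17, 20, 27, 34, 34]

i=1: lst[1] = 7+1 = 8 → [1, 8, 9, 3, 7, 7, 0]
i=2: lst[2] = 9+8 = 17 → [1, 8, 17, 3, 7, 7, 0]
i=3: lst[3] = 3+17 = 20 → [1, 8, 17, 20, 7, 7, 0]
i=4: lst[4] = 7+20 = 27 → [1, 8, 17, 20, 27, 7, 0]
i=5: lst[5] = 7+27 = 34 → [1, 8, 17, 20, 27, 34, 0]
i=6: lst[6] = 0+34 = 34 → [1, 8, 17, 20, 27, 34, 34]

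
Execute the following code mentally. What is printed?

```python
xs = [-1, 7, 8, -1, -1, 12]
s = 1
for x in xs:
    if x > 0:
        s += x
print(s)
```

x=-1: not >0
x=7: >0, s = 1+7 = 8
x=8: >0, s = 8+8 = 16
x=-1: not >0
x=-1: not >0
x=12: >0, s = 16+12 = 28

28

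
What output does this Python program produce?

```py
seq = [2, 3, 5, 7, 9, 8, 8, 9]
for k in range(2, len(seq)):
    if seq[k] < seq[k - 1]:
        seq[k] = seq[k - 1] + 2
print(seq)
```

k=2: 5>=3, unchanged → [2, 3, 5, 7, 9, 8, 8, 9]
k=3: 7>=5, unchanged → [2, 3, 5, 7, 9, 8, 8, 9]
k=4: 9>=7, unchanged → [2, 3, 5, 7, 9, 8, 8, 9]
k=5: 8<9, seq[5] = 9+2 = 11 → [2, 3, 5, 7, 9, 11, 8, 9]
k=6: 8<11, seq[6] = 11+2 = 13 → [2, 3, 5, 7, 9, 11, 13, 9]
k=7: 9<13, seq[7] = 13+2 = 15 → [2, 3, 5, 7, 9, 11, 13, 15]

[2, 3, 5, 7, 9, 11, 13, 15]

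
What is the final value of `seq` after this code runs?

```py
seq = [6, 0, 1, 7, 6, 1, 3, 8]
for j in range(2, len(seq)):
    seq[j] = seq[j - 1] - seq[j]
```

[6, 0, -1, -8, -14, -15, -18, -26]

j=2: seq[2] = 0-1 = -1 → [6, 0, -1, 7, 6, 1, 3, 8]
j=3: seq[3] = (-1)-7 = -8 → [6, 0, -1, -8, 6, 1, 3, 8]
j=4: seq[4] = (-8)-6 = -14 → [6, 0, -1, -8, -14, 1, 3, 8]
j=5: seq[5] = (-14)-1 = -15 → [6, 0, -1, -8, -14, -15, 3, 8]
j=6: seq[6] = (-15)-3 = -18 → [6, 0, -1, -8, -14, -15, -18, 8]
j=7: seq[7] = (-18)-8 = -26 → [6, 0, -1, -8, -14, -15, -18, -26]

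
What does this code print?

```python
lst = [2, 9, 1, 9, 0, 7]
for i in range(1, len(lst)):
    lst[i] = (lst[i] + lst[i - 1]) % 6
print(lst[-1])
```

4

i=1: lst[1] = (9+2)%6 = 5 → [2, 5, 1, 9, 0, 7]
i=2: lst[2] = (1+5)%6 = 0 → [2, 5, 0, 9, 0, 7]
i=3: lst[3] = (9+0)%6 = 3 → [2, 5, 0, 3, 0, 7]
i=4: lst[4] = (0+3)%6 = 3 → [2, 5, 0, 3, 3, 7]
i=5: lst[5] = (7+3)%6 = 4 → [2, 5, 0, 3, 3, 4]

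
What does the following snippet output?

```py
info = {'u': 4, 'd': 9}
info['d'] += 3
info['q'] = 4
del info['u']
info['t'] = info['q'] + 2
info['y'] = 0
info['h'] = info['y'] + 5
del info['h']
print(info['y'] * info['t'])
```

0

info['d'] = 9+3 = 12 → {'u': 4, 'd': 12}
info['q'] = 4 → {'u': 4, 'd': 12, 'q': 4}
del 'u' → {'d': 12, 'q': 4}
info['t'] = info['q']+2 = 6 → {'d': 12, 'q': 4, 't': 6}
info['y'] = 0 → {'d': 12, 'q': 4, 't': 6, 'y': 0}
info['h'] = info['y']+5 = 5 → {'d': 12, 'q': 4, 't': 6, 'y': 0, 'h': 5}
del 'h' → {'d': 12, 'q': 4, 't': 6, 'y': 0}
info['y']*info['t'] = 0*6 = 0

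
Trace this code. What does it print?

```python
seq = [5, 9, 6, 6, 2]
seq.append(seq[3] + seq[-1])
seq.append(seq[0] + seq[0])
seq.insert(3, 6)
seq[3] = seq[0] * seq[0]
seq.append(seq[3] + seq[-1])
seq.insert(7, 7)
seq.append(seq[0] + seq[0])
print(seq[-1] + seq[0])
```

15

append seq[3]+seq[-1] = 6+2 = 8 → [5, 9, 6, 6, 2, 8]
append seq[0]+seq[0] = 5+5 = 10 → [5, 9, 6, 6, 2, 8, 10]
insert 6 at 3 → [5, 9, 6, 6, 6, 2, 8, 10]
seq[3] = seq[0]*seq[0] = 5*5 = 25 → [5, 9, 6, 25, 6, 2, 8, 10]
append seq[3]+seq[-1] = 25+10 = 35 → [5, 9, 6, 25, 6, 2, 8, 10, 35]
insert 7 at 7 → [5, 9, 6, 25, 6, 2, 8, 7, 10, 35]
append seq[0]+seq[0] = 5+5 = 10 → [5, 9, 6, 25, 6, 2, 8, 7, 10, 35, 10]
seq[-1]+seq[0] = 10+5 = 15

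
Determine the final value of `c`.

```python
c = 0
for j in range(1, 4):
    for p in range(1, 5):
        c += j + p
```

54

j=1,p=1: c = 0+2 = 2
j=1,p=2: c = 2+3 = 5
j=1,p=3: c = 5+4 = 9
j=1,p=4: c = 9+5 = 14
j=2,p=1: c = 14+3 = 17
j=2,p=2: c = 17+4 = 21
j=2,p=3: c = 21+5 = 26
j=2,p=4: c = 26+6 = 32
j=3,p=1: c = 32+4 = 36
j=3,p=2: c = 36+5 = 41
j=3,p=3: c = 41+6 = 47
j=3,p=4: c = 47+7 = 54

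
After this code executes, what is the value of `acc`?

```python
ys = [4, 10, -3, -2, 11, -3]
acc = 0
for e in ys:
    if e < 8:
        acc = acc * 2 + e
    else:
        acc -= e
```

e=4: <8, acc = 0*2+4 = 4
e=10: not <8, acc = 4-10 = -6
e=-3: <8, acc = (-6)*2+(-3) = -15
e=-2: <8, acc = (-15)*2+(-2) = -32
e=11: not <8, acc = (-32)-11 = -43
e=-3: <8, acc = (-43)*2+(-3) = -89

-89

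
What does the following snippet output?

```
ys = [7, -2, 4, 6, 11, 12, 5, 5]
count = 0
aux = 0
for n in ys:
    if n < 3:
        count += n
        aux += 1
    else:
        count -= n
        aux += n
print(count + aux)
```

n=7: not <3, count = 0-7 = -7; aux=7
n=-2: <3, count = (-7)+(-2) = -9; aux=8
n=4: not <3, count = (-9)-4 = -13; aux=12
n=6: not <3, count = (-13)-6 = -19; aux=18
n=11: not <3, count = (-19)-11 = -30; aux=29
n=12: not <3, count = (-30)-12 = -42; aux=41
n=5: not <3, count = (-42)-5 = -47; aux=46
n=5: not <3, count = (-47)-5 = -52; aux=51
count+aux = (-52)+51 = -1

-1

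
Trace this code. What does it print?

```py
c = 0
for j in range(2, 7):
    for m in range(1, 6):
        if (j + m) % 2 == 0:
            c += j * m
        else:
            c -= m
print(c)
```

j=2,m=1: odd sum, c = 0-1 = -1
j=2,m=2: even sum, c = (-1)+4 = 3
j=2,m=3: odd sum, c = 3-3 = 0
j=2,m=4: even sum, c = 0+8 = 8
j=2,m=5: odd sum, c = 8-5 = 3
j=3,m=1: even sum, c = 3+3 = 6
j=3,m=2: odd sum, c = 6-2 = 4
j=3,m=3: even sum, c = 4+9 = 13
j=3,m=4: odd sum, c = 13-4 = 9
j=3,m=5: even sum, c = 9+15 = 24
j=4,m=1: odd sum, c = 24-1 = 23
j=4,m=2: even sum, c = 23+8 = 31
j=4,m=3: odd sum, c = 31-3 = 28
j=4,m=4: even sum, c = 28+16 = 44
j=4,m=5: odd sum, c = 44-5 = 39
j=5,m=1: even sum, c = 39+5 = 44
j=5,m=2: odd sum, c = 44-2 = 42
j=5,m=3: even sum, c = 42+15 = 57
j=5,m=4: odd sum, c = 57-4 = 53
j=5,m=5: even sum, c = 53+25 = 78
j=6,m=1: odd sum, c = 78-1 = 77
j=6,m=2: even sum, c = 77+12 = 89
j=6,m=3: odd sum, c = 89-3 = 86
j=6,m=4: even sum, c = 86+24 = 110
j=6,m=5: odd sum, c = 110-5 = 105

105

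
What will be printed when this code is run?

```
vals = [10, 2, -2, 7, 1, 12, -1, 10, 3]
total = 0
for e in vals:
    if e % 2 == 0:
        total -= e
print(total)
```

-32

e=10: even, total = 0-10 = -10
e=2: even, total = (-10)-2 = -12
e=-2: even, total = (-12)-(-2) = -10
e=7: not even
e=1: not even
e=12: even, total = (-10)-12 = -22
e=-1: not even
e=10: even, total = (-22)-10 = -32
e=3: not even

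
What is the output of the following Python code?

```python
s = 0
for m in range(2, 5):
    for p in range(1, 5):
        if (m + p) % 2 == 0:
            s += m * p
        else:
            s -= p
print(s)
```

m=2,p=1: odd sum, s = 0-1 = -1
m=2,p=2: even sum, s = (-1)+4 = 3
m=2,p=3: odd sum, s = 3-3 = 0
m=2,p=4: even sum, s = 0+8 = 8
m=3,p=1: even sum, s = 8+3 = 11
m=3,p=2: odd sum, s = 11-2 = 9
m=3,p=3: even sum, s = 9+9 = 18
m=3,p=4: odd sum, s = 18-4 = 14
m=4,p=1: odd sum, s = 14-1 = 13
m=4,p=2: even sum, s = 13+8 = 21
m=4,p=3: odd sum, s = 21-3 = 18
m=4,p=4: even sum, s = 18+16 = 34

34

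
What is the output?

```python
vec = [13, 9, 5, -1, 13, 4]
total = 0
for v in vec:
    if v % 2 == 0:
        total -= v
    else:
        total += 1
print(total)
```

1

v=13: not even, total = 0+1 = 1
v=9: not even, total = 1+1 = 2
v=5: not even, total = 2+1 = 3
v=-1: not even, total = 3+1 = 4
v=13: not even, total = 4+1 = 5
v=4: even, total = 5-4 = 1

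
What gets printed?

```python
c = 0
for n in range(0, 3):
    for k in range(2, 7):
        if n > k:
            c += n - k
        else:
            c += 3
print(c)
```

45

n=0,k=2: not 0>2, c = 0+3 = 3
n=0,k=3: not 0>3, c = 3+3 = 6
n=0,k=4: not 0>4, c = 6+3 = 9
n=0,k=5: not 0>5, c = 9+3 = 12
n=0,k=6: not 0>6, c = 12+3 = 15
n=1,k=2: not 1>2, c = 15+3 = 18
n=1,k=3: not 1>3, c = 18+3 = 21
n=1,k=4: not 1>4, c = 21+3 = 24
n=1,k=5: not 1>5, c = 24+3 = 27
n=1,k=6: not 1>6, c = 27+3 = 30
n=2,k=2: not 2>2, c = 30+3 = 33
n=2,k=3: not 2>3, c = 33+3 = 36
n=2,k=4: not 2>4, c = 36+3 = 39
n=2,k=5: not 2>5, c = 39+3 = 42
n=2,k=6: not 2>6, c = 42+3 = 45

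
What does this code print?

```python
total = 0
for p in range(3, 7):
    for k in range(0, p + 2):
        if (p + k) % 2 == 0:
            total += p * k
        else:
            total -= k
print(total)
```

110

p=3,k=0: odd sum, total = 0-0 = 0
p=3,k=1: even sum, total = 0+3 = 3
p=3,k=2: odd sum, total = 3-2 = 1
p=3,k=3: even sum, total = 1+9 = 10
p=3,k=4: odd sum, total = 10-4 = 6
p=4,k=0: even sum, total = 6+0 = 6
p=4,k=1: odd sum, total = 6-1 = 5
p=4,k=2: even sum, total = 5+8 = 13
p=4,k=3: odd sum, total = 13-3 = 10
p=4,k=4: even sum, total = 10+16 = 26
p=4,k=5: odd sum, total = 26-5 = 21
p=5,k=0: odd sum, total = 21-0 = 21
p=5,k=1: even sum, total = 21+5 = 26
p=5,k=2: odd sum, total = 26-2 = 24
p=5,k=3: even sum, total = 24+15 = 39
p=5,k=4: odd sum, total = 39-4 = 35
p=5,k=5: even sum, total = 35+25 = 60
p=5,k=6: odd sum, total = 60-6 = 54
p=6,k=0: even sum, total = 54+0 = 54
p=6,k=1: odd sum, total = 54-1 = 53
p=6,k=2: even sum, total = 53+12 = 65
p=6,k=3: odd sum, total = 65-3 = 62
p=6,k=4: even sum, total = 62+24 = 86
p=6,k=5: odd sum, total = 86-5 = 81
p=6,k=6: even sum, total = 81+36 = 117
p=6,k=7: odd sum, total = 117-7 = 110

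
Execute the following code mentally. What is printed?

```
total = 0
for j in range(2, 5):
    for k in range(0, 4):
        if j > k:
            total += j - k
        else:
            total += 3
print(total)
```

28

j=2,k=0: 2>0, total = 0+2 = 2
j=2,k=1: 2>1, total = 2+1 = 3
j=2,k=2: not 2>2, total = 3+3 = 6
j=2,k=3: not 2>3, total = 6+3 = 9
j=3,k=0: 3>0, total = 9+3 = 12
j=3,k=1: 3>1, total = 12+2 = 14
j=3,k=2: 3>2, total = 14+1 = 15
j=3,k=3: not 3>3, total = 15+3 = 18
j=4,k=0: 4>0, total = 18+4 = 22
j=4,k=1: 4>1, total = 22+3 = 25
j=4,k=2: 4>2, total = 25+2 = 27
j=4,k=3: 4>3, total = 27+1 = 28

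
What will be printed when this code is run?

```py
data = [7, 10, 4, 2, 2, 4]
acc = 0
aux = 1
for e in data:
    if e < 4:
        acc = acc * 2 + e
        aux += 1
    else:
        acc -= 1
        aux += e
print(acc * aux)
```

e=7: not <4, acc = 0-1 = -1; aux=8
e=10: not <4, acc = (-1)-1 = -2; aux=18
e=4: not <4, acc = (-2)-1 = -3; aux=22
e=2: <4, acc = (-3)*2+2 = -4; aux=23
e=2: <4, acc = (-4)*2+2 = -6; aux=24
e=4: not <4, acc = (-6)-1 = -7; aux=28
acc*aux = (-7)*28 = -196

-196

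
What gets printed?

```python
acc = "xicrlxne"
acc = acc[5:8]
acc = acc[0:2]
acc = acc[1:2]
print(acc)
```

n

slice [5:8] → 'xne'
slice [0:2] → 'xn'
slice [1:2] → 'n'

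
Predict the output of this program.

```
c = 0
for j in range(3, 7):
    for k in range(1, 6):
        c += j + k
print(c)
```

150

j=3,k=1: c = 0+4 = 4
j=3,k=2: c = 4+5 = 9
j=3,k=3: c = 9+6 = 15
j=3,k=4: c = 15+7 = 22
j=3,k=5: c = 22+8 = 30
j=4,k=1: c = 30+5 = 35
j=4,k=2: c = 35+6 = 41
j=4,k=3: c = 41+7 = 48
j=4,k=4: c = 48+8 = 56
j=4,k=5: c = 56+9 = 65
j=5,k=1: c = 65+6 = 71
j=5,k=2: c = 71+7 = 78
j=5,k=3: c = 78+8 = 86
j=5,k=4: c = 86+9 = 95
j=5,k=5: c = 95+10 = 105
j=6,k=1: c = 105+7 = 112
j=6,k=2: c = 112+8 = 120
j=6,k=3: c = 120+9 = 129
j=6,k=4: c = 129+10 = 139
j=6,k=5: c = 139+11 = 150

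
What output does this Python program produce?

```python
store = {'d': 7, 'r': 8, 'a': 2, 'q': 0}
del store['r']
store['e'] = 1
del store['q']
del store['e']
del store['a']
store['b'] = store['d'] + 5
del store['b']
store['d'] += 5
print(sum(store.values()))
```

12

del 'r' → {'d': 7, 'a': 2, 'q': 0}
store['e'] = 1 → {'d': 7, 'a': 2, 'q': 0, 'e': 1}
del 'q' → {'d': 7, 'a': 2, 'e': 1}
del 'e' → {'d': 7, 'a': 2}
del 'a' → {'d': 7}
store['b'] = store['d']+5 = 12 → {'d': 7, 'b': 12}
del 'b' → {'d': 7}
store['d'] = 7+5 = 12 → {'d': 12}
sum of values = 12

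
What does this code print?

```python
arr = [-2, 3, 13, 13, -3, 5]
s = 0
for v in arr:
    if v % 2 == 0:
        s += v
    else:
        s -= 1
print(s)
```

-7

v=-2: even, s = 0+(-2) = -2
v=3: not even, s = (-2)-1 = -3
v=13: not even, s = (-3)-1 = -4
v=13: not even, s = (-4)-1 = -5
v=-3: not even, s = (-5)-1 = -6
v=5: not even, s = (-6)-1 = -7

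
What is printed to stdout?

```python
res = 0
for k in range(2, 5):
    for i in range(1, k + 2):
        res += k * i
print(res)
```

102

k=2,i=1: res = 0+2 = 2
k=2,i=2: res = 2+4 = 6
k=2,i=3: res = 6+6 = 12
k=3,i=1: res = 12+3 = 15
k=3,i=2: res = 15+6 = 21
k=3,i=3: res = 21+9 = 30
k=3,i=4: res = 30+12 = 42
k=4,i=1: res = 42+4 = 46
k=4,i=2: res = 46+8 = 54
k=4,i=3: res = 54+12 = 66
k=4,i=4: res = 66+16 = 82
k=4,i=5: res = 82+20 = 102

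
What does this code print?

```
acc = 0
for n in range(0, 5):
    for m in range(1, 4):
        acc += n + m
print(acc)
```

60

n=0,m=1: acc = 0+1 = 1
n=0,m=2: acc = 1+2 = 3
n=0,m=3: acc = 3+3 = 6
n=1,m=1: acc = 6+2 = 8
n=1,m=2: acc = 8+3 = 11
n=1,m=3: acc = 11+4 = 15
n=2,m=1: acc = 15+3 = 18
n=2,m=2: acc = 18+4 = 22
n=2,m=3: acc = 22+5 = 27
n=3,m=1: acc = 27+4 = 31
n=3,m=2: acc = 31+5 = 36
n=3,m=3: acc = 36+6 = 42
n=4,m=1: acc = 42+5 = 47
n=4,m=2: acc = 47+6 = 53
n=4,m=3: acc = 53+7 = 60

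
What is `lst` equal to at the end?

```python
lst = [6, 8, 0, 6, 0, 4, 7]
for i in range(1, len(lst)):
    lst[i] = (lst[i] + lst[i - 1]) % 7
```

i=1: lst[1] = (8+6)%7 = 0 → [6, 0, 0, 6, 0, 4, 7]
i=2: lst[2] = (0+0)%7 = 0 → [6, 0, 0, 6, 0, 4, 7]
i=3: lst[3] = (6+0)%7 = 6 → [6, 0, 0, 6, 0, 4, 7]
i=4: lst[4] = (0+6)%7 = 6 → [6, 0, 0, 6, 6, 4, 7]
i=5: lst[5] = (4+6)%7 = 3 → [6, 0, 0, 6, 6, 3, 7]
i=6: lst[6] = (7+3)%7 = 3 → [6, 0, 0, 6, 6, 3, 3]

[6, 0, 0, 6, 6, 3, 3]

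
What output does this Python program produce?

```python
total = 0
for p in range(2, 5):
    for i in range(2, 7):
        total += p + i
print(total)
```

p=2,i=2: total = 0+4 = 4
p=2,i=3: total = 4+5 = 9
p=2,i=4: total = 9+6 = 15
p=2,i=5: total = 15+7 = 22
p=2,i=6: total = 22+8 = 30
p=3,i=2: total = 30+5 = 35
p=3,i=3: total = 35+6 = 41
p=3,i=4: total = 41+7 = 48
p=3,i=5: total = 48+8 = 56
p=3,i=6: total = 56+9 = 65
p=4,i=2: total = 65+6 = 71
p=4,i=3: total = 71+7 = 78
p=4,i=4: total = 78+8 = 86
p=4,i=5: total = 86+9 = 95
p=4,i=6: total = 95+10 = 105

105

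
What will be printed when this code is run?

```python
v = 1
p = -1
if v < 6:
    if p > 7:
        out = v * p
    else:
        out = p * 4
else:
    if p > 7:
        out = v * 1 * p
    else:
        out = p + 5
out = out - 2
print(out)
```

-6

v=1, p=-1
v < 6 is True; p > 7 is False
→ out = p * 4 = -4
out = (-4)-2 = -6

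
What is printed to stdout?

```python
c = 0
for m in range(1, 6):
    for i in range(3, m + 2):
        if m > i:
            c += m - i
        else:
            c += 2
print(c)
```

m=2,i=3: not 2>3, c = 0+2 = 2
m=3,i=3: not 3>3, c = 2+2 = 4
m=3,i=4: not 3>4, c = 4+2 = 6
m=4,i=3: 4>3, c = 6+1 = 7
m=4,i=4: not 4>4, c = 7+2 = 9
m=4,i=5: not 4>5, c = 9+2 = 11
m=5,i=3: 5>3, c = 11+2 = 13
m=5,i=4: 5>4, c = 13+1 = 14
m=5,i=5: not 5>5, c = 14+2 = 16
m=5,i=6: not 5>6, c = 16+2 = 18

18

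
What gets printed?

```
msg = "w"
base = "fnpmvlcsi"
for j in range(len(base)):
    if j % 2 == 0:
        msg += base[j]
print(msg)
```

j=0: add 'f' → 'wf'
j=1: skip
j=2: add 'p' → 'wfp'
j=3: skip
j=4: add 'v' → 'wfpv'
j=5: skip
j=6: add 'c' → 'wfpvc'
j=7: skip
j=8: add 'i' → 'wfpvci'

wfpvci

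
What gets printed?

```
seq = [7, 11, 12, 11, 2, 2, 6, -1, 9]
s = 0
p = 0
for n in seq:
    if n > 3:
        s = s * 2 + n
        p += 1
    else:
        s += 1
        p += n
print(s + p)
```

n=7: >3, s = 0*2+7 = 7; p=1
n=11: >3, s = 7*2+11 = 25; p=2
n=12: >3, s = 25*2+12 = 62; p=3
n=11: >3, s = 62*2+11 = 135; p=4
n=2: not >3, s = 135+1 = 136; p=6
n=2: not >3, s = 136+1 = 137; p=8
n=6: >3, s = 137*2+6 = 280; p=9
n=-1: not >3, s = 280+1 = 281; p=8
n=9: >3, s = 281*2+9 = 571; p=9
s+p = 571+9 = 580

580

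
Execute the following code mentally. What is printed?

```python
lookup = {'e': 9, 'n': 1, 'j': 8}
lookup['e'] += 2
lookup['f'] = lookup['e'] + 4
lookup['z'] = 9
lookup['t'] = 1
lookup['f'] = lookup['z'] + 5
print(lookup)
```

{'e': 11, 'n': 1, 'j': 8, 'f': 14, 'z': 9, 't': 1}

lookup['e'] = 9+2 = 11 → {'e': 11, 'n': 1, 'j': 8}
lookup['f'] = lookup['e']+4 = 15 → {'e': 11, 'n': 1, 'j': 8, 'f': 15}
lookup['z'] = 9 → {'e': 11, 'n': 1, 'j': 8, 'f': 15, 'z': 9}
lookup['t'] = 1 → {'e': 11, 'n': 1, 'j': 8, 'f': 15, 'z': 9, 't': 1}
lookup['f'] = lookup['z']+5 = 14 → {'e': 11, 'n': 1, 'j': 8, 'f': 14, 'z': 9, 't': 1}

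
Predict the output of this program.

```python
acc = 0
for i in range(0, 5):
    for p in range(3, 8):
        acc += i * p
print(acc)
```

i=0,p=3: acc = 0+0 = 0
i=0,p=4: acc = 0+0 = 0
i=0,p=5: acc = 0+0 = 0
i=0,p=6: acc = 0+0 = 0
i=0,p=7: acc = 0+0 = 0
i=1,p=3: acc = 0+3 = 3
i=1,p=4: acc = 3+4 = 7
i=1,p=5: acc = 7+5 = 12
i=1,p=6: acc = 12+6 = 18
i=1,p=7: acc = 18+7 = 25
i=2,p=3: acc = 25+6 = 31
i=2,p=4: acc = 31+8 = 39
i=2,p=5: acc = 39+10 = 49
i=2,p=6: acc = 49+12 = 61
i=2,p=7: acc = 61+14 = 75
i=3,p=3: acc = 75+9 = 84
i=3,p=4: acc = 84+12 = 96
i=3,p=5: acc = 96+15 = 111
i=3,p=6: acc = 111+18 = 129
i=3,p=7: acc = 129+21 = 150
i=4,p=3: acc = 150+12 = 162
i=4,p=4: acc = 162+16 = 178
i=4,p=5: acc = 178+20 = 198
i=4,p=6: acc = 198+24 = 222
i=4,p=7: acc = 222+28 = 250

250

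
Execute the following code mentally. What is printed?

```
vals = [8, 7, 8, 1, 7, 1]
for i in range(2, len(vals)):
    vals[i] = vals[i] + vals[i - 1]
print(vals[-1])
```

i=2: vals[2] = 8+7 = 15 → [8, 7, 15, 1, 7, 1]
i=3: vals[3] = 1+15 = 16 → [8, 7, 15, 16, 7, 1]
i=4: vals[4] = 7+16 = 23 → [8, 7, 15, 16, 23, 1]
i=5: vals[5] = 1+23 = 24 → [8, 7, 15, 16, 23, 24]

24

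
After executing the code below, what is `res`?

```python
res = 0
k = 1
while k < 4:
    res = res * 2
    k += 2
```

0

k=1: res = 0*2 = 0
k=3: res = 0*2 = 0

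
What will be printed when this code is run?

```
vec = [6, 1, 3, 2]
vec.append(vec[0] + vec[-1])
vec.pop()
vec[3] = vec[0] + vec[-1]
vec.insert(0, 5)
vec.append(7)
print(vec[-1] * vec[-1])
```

append vec[0]+vec[-1] = 6+2 = 8 → [6, 1, 3, 2, 8]
pop() removes 8 → [6, 1, 3, 2]
vec[3] = vec[0]+vec[-1] = 6+2 = 8 → [6, 1, 3, 8]
insert 5 at 0 → [5, 6, 1, 3, 8]
append 7 → [5, 6, 1, 3, 8, 7]
vec[-1]*vec[-1] = 7*7 = 49

49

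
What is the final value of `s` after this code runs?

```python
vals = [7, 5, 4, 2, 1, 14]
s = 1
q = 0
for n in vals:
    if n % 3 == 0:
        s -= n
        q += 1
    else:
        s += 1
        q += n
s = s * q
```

n=7: not %3==0, s = 1+1 = 2; q=7
n=5: not %3==0, s = 2+1 = 3; q=12
n=4: not %3==0, s = 3+1 = 4; q=16
n=2: not %3==0, s = 4+1 = 5; q=18
n=1: not %3==0, s = 5+1 = 6; q=19
n=14: not %3==0, s = 6+1 = 7; q=33
s*q = 7*33 = 231

231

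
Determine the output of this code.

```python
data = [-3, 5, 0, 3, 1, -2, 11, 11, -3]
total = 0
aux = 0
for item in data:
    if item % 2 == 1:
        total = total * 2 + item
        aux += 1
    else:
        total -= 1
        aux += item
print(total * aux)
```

item=-3: odd, total = 0*2+(-3) = -3; aux=1
item=5: odd, total = (-3)*2+5 = -1; aux=2
item=0: not odd, total = (-1)-1 = -2; aux=2
item=3: odd, total = (-2)*2+3 = -1; aux=3
item=1: odd, total = (-1)*2+1 = -1; aux=4
item=-2: not odd, total = (-1)-1 = -2; aux=2
item=11: odd, total = (-2)*2+11 = 7; aux=3
item=11: odd, total = 7*2+11 = 25; aux=4
item=-3: odd, total = 25*2+(-3) = 47; aux=5
total*aux = 47*5 = 235

235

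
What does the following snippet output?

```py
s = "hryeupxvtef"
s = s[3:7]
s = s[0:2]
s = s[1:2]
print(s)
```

slice [3:7] → 'eupx'
slice [0:2] → 'eu'
slice [1:2] → 'u'

u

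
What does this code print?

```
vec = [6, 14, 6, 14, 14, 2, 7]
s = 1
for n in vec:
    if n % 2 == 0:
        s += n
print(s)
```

n=6: even, s = 1+6 = 7
n=14: even, s = 7+14 = 21
n=6: even, s = 21+6 = 27
n=14: even, s = 27+14 = 41
n=14: even, s = 41+14 = 55
n=2: even, s = 55+2 = 57
n=7: not even

57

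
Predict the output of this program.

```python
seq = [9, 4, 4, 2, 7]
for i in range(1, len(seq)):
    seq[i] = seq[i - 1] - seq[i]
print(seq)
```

i=1: seq[1] = 9-4 = 5 → [9, 5, 4, 2, 7]
i=2: seq[2] = 5-4 = 1 → [9, 5, 1, 2, 7]
i=3: seq[3] = 1-2 = -1 → [9, 5, 1, -1, 7]
i=4: seq[4] = (-1)-7 = -8 → [9, 5, 1, -1, -8]

[9, 5, 1, -1, -8]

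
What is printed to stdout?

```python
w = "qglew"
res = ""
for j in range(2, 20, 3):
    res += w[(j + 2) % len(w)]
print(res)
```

wlqegw

j=2: add w[4]='w' → 'w'
j=5: add w[2]='l' → 'wl'
j=8: add w[0]='q' → 'wlq'
j=11: add w[3]='e' → 'wlqe'
j=14: add w[1]='g' → 'wlqeg'
j=17: add w[4]='w' → 'wlqegw'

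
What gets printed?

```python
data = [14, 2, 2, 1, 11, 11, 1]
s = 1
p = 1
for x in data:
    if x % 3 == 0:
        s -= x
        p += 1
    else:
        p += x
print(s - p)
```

-42

x=14: not %3==0; p=15
x=2: not %3==0; p=17
x=2: not %3==0; p=19
x=1: not %3==0; p=20
x=11: not %3==0; p=31
x=11: not %3==0; p=42
x=1: not %3==0; p=43
s-p = 1-43 = -42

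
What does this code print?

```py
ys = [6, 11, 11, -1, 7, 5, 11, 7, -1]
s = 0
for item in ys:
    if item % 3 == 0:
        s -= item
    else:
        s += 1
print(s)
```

2

item=6: %3==0, s = 0-6 = -6
item=11: not %3==0, s = (-6)+1 = -5
item=11: not %3==0, s = (-5)+1 = -4
item=-1: not %3==0, s = (-4)+1 = -3
item=7: not %3==0, s = (-3)+1 = -2
item=5: not %3==0, s = (-2)+1 = -1
item=11: not %3==0, s = (-1)+1 = 0
item=7: not %3==0, s = 0+1 = 1
item=-1: not %3==0, s = 1+1 = 2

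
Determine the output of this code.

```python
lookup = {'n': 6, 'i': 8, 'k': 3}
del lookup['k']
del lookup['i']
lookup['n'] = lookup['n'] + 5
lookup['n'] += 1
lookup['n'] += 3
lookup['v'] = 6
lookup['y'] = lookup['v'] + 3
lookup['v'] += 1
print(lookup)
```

{'n': 15, 'v': 7, 'y': 9}

del 'k' → {'n': 6, 'i': 8}
del 'i' → {'n': 6}
lookup['n'] = lookup['n']+5 = 11 → {'n': 11}
lookup['n'] = 11+1 = 12 → {'n': 12}
lookup['n'] = 12+3 = 15 → {'n': 15}
lookup['v'] = 6 → {'n': 15, 'v': 6}
lookup['y'] = lookup['v']+3 = 9 → {'n': 15, 'v': 6, 'y': 9}
lookup['v'] = 6+1 = 7 → {'n': 15, 'v': 7, 'y': 9}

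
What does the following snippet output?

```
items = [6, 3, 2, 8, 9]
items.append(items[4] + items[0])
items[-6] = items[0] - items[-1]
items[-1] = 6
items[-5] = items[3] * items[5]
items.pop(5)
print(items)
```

[-9, 48, 2, 8, 9]

append items[4]+items[0] = 9+6 = 15 → [6, 3, 2, 8, 9, 15]
items[-6] = items[0]-items[-1] = 6-15 = -9 → [-9, 3, 2, 8, 9, 15]
items[-1] = 6 → [-9, 3, 2, 8, 9, 6]
items[-5] = items[3]*items[5] = 8*6 = 48 → [-9, 48, 2, 8, 9, 6]
pop(5) removes 6 → [-9, 48, 2, 8, 9]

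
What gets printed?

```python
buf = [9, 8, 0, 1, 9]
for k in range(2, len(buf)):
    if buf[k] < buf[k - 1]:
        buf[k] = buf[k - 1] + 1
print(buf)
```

k=2: 0<8, buf[2] = 8+1 = 9 → [9, 8, 9, 1, 9]
k=3: 1<9, buf[3] = 9+1 = 10 → [9, 8, 9, 10, 9]
k=4: 9<10, buf[4] = 10+1 = 11 → [9, 8, 9, 10, 11]

[9, 8, 9, 10, 11]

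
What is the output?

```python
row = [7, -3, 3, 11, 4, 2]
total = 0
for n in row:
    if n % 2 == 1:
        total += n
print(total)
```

18

n=7: odd, total = 0+7 = 7
n=-3: odd, total = 7+(-3) = 4
n=3: odd, total = 4+3 = 7
n=11: odd, total = 7+11 = 18
n=4: not odd
n=2: not odd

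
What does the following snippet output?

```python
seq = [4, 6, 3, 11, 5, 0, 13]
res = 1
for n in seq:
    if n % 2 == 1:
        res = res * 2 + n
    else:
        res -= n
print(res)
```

-53

n=4: not odd, res = 1-4 = -3
n=6: not odd, res = (-3)-6 = -9
n=3: odd, res = (-9)*2+3 = -15
n=11: odd, res = (-15)*2+11 = -19
n=5: odd, res = (-19)*2+5 = -33
n=0: not odd, res = (-33)-0 = -33
n=13: odd, res = (-33)*2+13 = -53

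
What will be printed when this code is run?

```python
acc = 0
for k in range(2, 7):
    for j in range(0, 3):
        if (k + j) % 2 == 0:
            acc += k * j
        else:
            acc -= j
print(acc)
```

k=2,j=0: even sum, acc = 0+0 = 0
k=2,j=1: odd sum, acc = 0-1 = -1
k=2,j=2: even sum, acc = (-1)+4 = 3
k=3,j=0: odd sum, acc = 3-0 = 3
k=3,j=1: even sum, acc = 3+3 = 6
k=3,j=2: odd sum, acc = 6-2 = 4
k=4,j=0: even sum, acc = 4+0 = 4
k=4,j=1: odd sum, acc = 4-1 = 3
k=4,j=2: even sum, acc = 3+8 = 11
k=5,j=0: odd sum, acc = 11-0 = 11
k=5,j=1: even sum, acc = 11+5 = 16
k=5,j=2: odd sum, acc = 16-2 = 14
k=6,j=0: even sum, acc = 14+0 = 14
k=6,j=1: odd sum, acc = 14-1 = 13
k=6,j=2: even sum, acc = 13+12 = 25

25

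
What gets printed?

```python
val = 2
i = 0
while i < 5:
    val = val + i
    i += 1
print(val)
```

12

i=0: val = 2+0 = 2
i=1: val = 2+1 = 3
i=2: val = 3+2 = 5
i=3: val = 5+3 = 8
i=4: val = 8+4 = 12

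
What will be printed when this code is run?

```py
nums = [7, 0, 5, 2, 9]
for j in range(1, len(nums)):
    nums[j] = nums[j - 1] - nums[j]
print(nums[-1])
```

-9

j=1: nums[1] = 7-0 = 7 → [7, 7, 5, 2, 9]
j=2: nums[2] = 7-5 = 2 → [7, 7, 2, 2, 9]
j=3: nums[3] = 2-2 = 0 → [7, 7, 2, 0, 9]
j=4: nums[4] = 0-9 = -9 → [7, 7, 2, 0, -9]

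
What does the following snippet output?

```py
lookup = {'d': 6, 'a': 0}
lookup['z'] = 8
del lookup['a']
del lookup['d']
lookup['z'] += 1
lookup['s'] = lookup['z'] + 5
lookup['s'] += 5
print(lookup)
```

lookup['z'] = 8 → {'d': 6, 'a': 0, 'z': 8}
del 'a' → {'d': 6, 'z': 8}
del 'd' → {'z': 8}
lookup['z'] = 8+1 = 9 → {'z': 9}
lookup['s'] = lookup['z']+5 = 14 → {'z': 9, 's': 14}
lookup['s'] = 14+5 = 19 → {'z': 9, 's': 19}

{'z': 9, 's': 19}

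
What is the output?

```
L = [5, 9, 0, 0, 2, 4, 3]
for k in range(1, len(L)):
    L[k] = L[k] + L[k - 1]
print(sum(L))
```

k=1: L[1] = 9+5 = 14 → [5, 14, 0, 0, 2, 4, 3]
k=2: L[2] = 0+14 = 14 → [5, 14, 14, 0, 2, 4, 3]
k=3: L[3] = 0+14 = 14 → [5, 14, 14, 14, 2, 4, 3]
k=4: L[4] = 2+14 = 16 → [5, 14, 14, 14, 16, 4, 3]
k=5: L[5] = 4+16 = 20 → [5, 14, 14, 14, 16, 20, 3]
k=6: L[6] = 3+20 = 23 → [5, 14, 14, 14, 16, 20, 23]
sum = 106

106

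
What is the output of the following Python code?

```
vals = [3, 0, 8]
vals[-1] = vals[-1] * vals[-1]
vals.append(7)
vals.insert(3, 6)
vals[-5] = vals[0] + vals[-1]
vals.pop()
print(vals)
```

[10, 0, 64, 6]

vals[-1] = vals[-1]*vals[-1] = 8*8 = 64 → [3, 0, 64]
append 7 → [3, 0, 64, 7]
insert 6 at 3 → [3, 0, 64, 6, 7]
vals[-5] = vals[0]+vals[-1] = 3+7 = 10 → [10, 0, 64, 6, 7]
pop() removes 7 → [10, 0, 64, 6]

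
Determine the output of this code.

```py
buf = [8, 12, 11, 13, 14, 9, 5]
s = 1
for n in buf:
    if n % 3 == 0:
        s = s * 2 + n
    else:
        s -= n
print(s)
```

-76

n=8: not %3==0, s = 1-8 = -7
n=12: %3==0, s = (-7)*2+12 = -2
n=11: not %3==0, s = (-2)-11 = -13
n=13: not %3==0, s = (-13)-13 = -26
n=14: not %3==0, s = (-26)-14 = -40
n=9: %3==0, s = (-40)*2+9 = -71
n=5: not %3==0, s = (-71)-5 = -76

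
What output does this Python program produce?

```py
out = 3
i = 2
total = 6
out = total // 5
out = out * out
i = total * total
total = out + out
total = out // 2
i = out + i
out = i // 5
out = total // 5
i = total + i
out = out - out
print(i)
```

out = 6//5 = 1
out = 1*1 = 1
i = 6*6 = 36
total = 1+1 = 2
total = 1//2 = 0
i = 1+36 = 37
out = 37//5 = 7
out = 0//5 = 0
i = 0+37 = 37
out = 0-0 = 0

37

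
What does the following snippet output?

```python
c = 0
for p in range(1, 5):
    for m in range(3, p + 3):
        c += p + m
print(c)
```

70

p=1,m=3: c = 0+4 = 4
p=2,m=3: c = 4+5 = 9
p=2,m=4: c = 9+6 = 15
p=3,m=3: c = 15+6 = 21
p=3,m=4: c = 21+7 = 28
p=3,m=5: c = 28+8 = 36
p=4,m=3: c = 36+7 = 43
p=4,m=4: c = 43+8 = 51
p=4,m=5: c = 51+9 = 60
p=4,m=6: c = 60+10 = 70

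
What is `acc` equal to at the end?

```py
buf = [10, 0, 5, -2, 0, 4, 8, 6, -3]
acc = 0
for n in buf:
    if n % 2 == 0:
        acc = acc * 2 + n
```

n=10: even, acc = 0*2+10 = 10
n=0: even, acc = 10*2+0 = 20
n=5: not even
n=-2: even, acc = 20*2+(-2) = 38
n=0: even, acc = 38*2+0 = 76
n=4: even, acc = 76*2+4 = 156
n=8: even, acc = 156*2+8 = 320
n=6: even, acc = 320*2+6 = 646
n=-3: not even

646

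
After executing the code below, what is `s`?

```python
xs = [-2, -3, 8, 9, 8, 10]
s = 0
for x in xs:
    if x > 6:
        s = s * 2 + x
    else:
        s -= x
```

x=-2: not >6, s = 0-(-2) = 2
x=-3: not >6, s = 2-(-3) = 5
x=8: >6, s = 5*2+8 = 18
x=9: >6, s = 18*2+9 = 45
x=8: >6, s = 45*2+8 = 98
x=10: >6, s = 98*2+10 = 206

206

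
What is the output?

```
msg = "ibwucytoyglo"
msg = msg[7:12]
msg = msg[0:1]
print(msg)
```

slice [7:12] → 'oyglo'
slice [0:1] → 'o'

o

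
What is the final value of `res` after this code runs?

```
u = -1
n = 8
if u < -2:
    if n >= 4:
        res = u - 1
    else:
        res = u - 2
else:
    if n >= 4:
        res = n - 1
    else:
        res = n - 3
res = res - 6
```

1

u=-1, n=8
u < -2 is False; n >= 4 is True
→ res = n - 1 = 7
res = 7-6 = 1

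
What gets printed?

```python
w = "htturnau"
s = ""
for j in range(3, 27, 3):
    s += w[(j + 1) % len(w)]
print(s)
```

j=3: add w[4]='r' → 'r'
j=6: add w[7]='u' → 'ru'
j=9: add w[2]='t' → 'rut'
j=12: add w[5]='n' → 'rutn'
j=15: add w[0]='h' → 'rutnh'
j=18: add w[3]='u' → 'rutnhu'
j=21: add w[6]='a' → 'rutnhua'
j=24: add w[1]='t' → 'rutnhuat'

rutnhuat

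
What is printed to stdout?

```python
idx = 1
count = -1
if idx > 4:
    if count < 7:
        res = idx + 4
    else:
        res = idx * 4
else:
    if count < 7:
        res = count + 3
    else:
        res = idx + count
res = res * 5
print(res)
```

10

idx=1, count=-1
idx > 4 is False; count < 7 is True
→ res = count + 3 = 2
res = 2*5 = 10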